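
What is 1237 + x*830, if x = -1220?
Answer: -1011363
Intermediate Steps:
1237 + x*830 = 1237 - 1220*830 = 1237 - 1012600 = -1011363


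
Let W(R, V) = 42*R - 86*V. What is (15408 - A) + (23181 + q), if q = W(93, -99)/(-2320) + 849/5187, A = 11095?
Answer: 5513265735/200564 ≈ 27489.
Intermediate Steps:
W(R, V) = -86*V + 42*R
q = -1040881/200564 (q = (-86*(-99) + 42*93)/(-2320) + 849/5187 = (8514 + 3906)*(-1/2320) + 849*(1/5187) = 12420*(-1/2320) + 283/1729 = -621/116 + 283/1729 = -1040881/200564 ≈ -5.1898)
(15408 - A) + (23181 + q) = (15408 - 1*11095) + (23181 - 1040881/200564) = (15408 - 11095) + 4648233203/200564 = 4313 + 4648233203/200564 = 5513265735/200564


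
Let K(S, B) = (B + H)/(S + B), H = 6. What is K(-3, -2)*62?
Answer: -248/5 ≈ -49.600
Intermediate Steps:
K(S, B) = (6 + B)/(B + S) (K(S, B) = (B + 6)/(S + B) = (6 + B)/(B + S))
K(-3, -2)*62 = ((6 - 2)/(-2 - 3))*62 = (4/(-5))*62 = -1/5*4*62 = -4/5*62 = -248/5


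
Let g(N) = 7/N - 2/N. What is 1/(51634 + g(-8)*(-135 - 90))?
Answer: 8/414197 ≈ 1.9314e-5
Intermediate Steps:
g(N) = 5/N
1/(51634 + g(-8)*(-135 - 90)) = 1/(51634 + (5/(-8))*(-135 - 90)) = 1/(51634 + (5*(-⅛))*(-225)) = 1/(51634 - 5/8*(-225)) = 1/(51634 + 1125/8) = 1/(414197/8) = 8/414197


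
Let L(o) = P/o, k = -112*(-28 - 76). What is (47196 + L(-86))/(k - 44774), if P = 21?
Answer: -1352945/949612 ≈ -1.4247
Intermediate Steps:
k = 11648 (k = -112*(-104) = 11648)
L(o) = 21/o
(47196 + L(-86))/(k - 44774) = (47196 + 21/(-86))/(11648 - 44774) = (47196 + 21*(-1/86))/(-33126) = (47196 - 21/86)*(-1/33126) = (4058835/86)*(-1/33126) = -1352945/949612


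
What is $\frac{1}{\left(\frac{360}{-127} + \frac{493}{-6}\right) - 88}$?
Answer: $- \frac{762}{131827} \approx -0.0057803$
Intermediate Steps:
$\frac{1}{\left(\frac{360}{-127} + \frac{493}{-6}\right) - 88} = \frac{1}{\left(360 \left(- \frac{1}{127}\right) + 493 \left(- \frac{1}{6}\right)\right) - 88} = \frac{1}{\left(- \frac{360}{127} - \frac{493}{6}\right) - 88} = \frac{1}{- \frac{64771}{762} - 88} = \frac{1}{- \frac{131827}{762}} = - \frac{762}{131827}$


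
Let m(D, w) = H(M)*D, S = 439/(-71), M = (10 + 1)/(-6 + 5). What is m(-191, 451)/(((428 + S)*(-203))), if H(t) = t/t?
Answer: 13561/6079647 ≈ 0.0022306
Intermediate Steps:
M = -11 (M = 11/(-1) = 11*(-1) = -11)
S = -439/71 (S = 439*(-1/71) = -439/71 ≈ -6.1831)
H(t) = 1
m(D, w) = D (m(D, w) = 1*D = D)
m(-191, 451)/(((428 + S)*(-203))) = -191*(-1/(203*(428 - 439/71))) = -191/((29949/71)*(-203)) = -191/(-6079647/71) = -191*(-71/6079647) = 13561/6079647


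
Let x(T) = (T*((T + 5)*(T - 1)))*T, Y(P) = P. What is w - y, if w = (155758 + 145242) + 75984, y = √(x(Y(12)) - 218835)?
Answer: 376984 - 3*I*√21323 ≈ 3.7698e+5 - 438.07*I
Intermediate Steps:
x(T) = T²*(-1 + T)*(5 + T) (x(T) = (T*((5 + T)*(-1 + T)))*T = (T*((-1 + T)*(5 + T)))*T = (T*(-1 + T)*(5 + T))*T = T²*(-1 + T)*(5 + T))
y = 3*I*√21323 (y = √(12²*(-5 + 12² + 4*12) - 218835) = √(144*(-5 + 144 + 48) - 218835) = √(144*187 - 218835) = √(26928 - 218835) = √(-191907) = 3*I*√21323 ≈ 438.07*I)
w = 376984 (w = 301000 + 75984 = 376984)
w - y = 376984 - 3*I*√21323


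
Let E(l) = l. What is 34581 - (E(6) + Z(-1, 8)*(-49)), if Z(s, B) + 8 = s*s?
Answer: 34232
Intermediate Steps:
Z(s, B) = -8 + s² (Z(s, B) = -8 + s*s = -8 + s²)
34581 - (E(6) + Z(-1, 8)*(-49)) = 34581 - (6 + (-8 + (-1)²)*(-49)) = 34581 - (6 + (-8 + 1)*(-49)) = 34581 - (6 - 7*(-49)) = 34581 - (6 + 343) = 34581 - 1*349 = 34581 - 349 = 34232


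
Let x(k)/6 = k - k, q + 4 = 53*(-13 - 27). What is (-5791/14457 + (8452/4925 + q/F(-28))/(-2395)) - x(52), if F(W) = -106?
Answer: -3702363150967/9037864027875 ≈ -0.40965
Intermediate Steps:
q = -2124 (q = -4 + 53*(-13 - 27) = -4 + 53*(-40) = -4 - 2120 = -2124)
x(k) = 0 (x(k) = 6*(k - k) = 6*0 = 0)
(-5791/14457 + (8452/4925 + q/F(-28))/(-2395)) - x(52) = (-5791/14457 + (8452/4925 - 2124/(-106))/(-2395)) - 1*0 = (-5791*1/14457 + (8452*(1/4925) - 2124*(-1/106))*(-1/2395)) + 0 = (-5791/14457 + (8452/4925 + 1062/53)*(-1/2395)) + 0 = (-5791/14457 + (5678306/261025)*(-1/2395)) + 0 = (-5791/14457 - 5678306/625154875) + 0 = -3702363150967/9037864027875 + 0 = -3702363150967/9037864027875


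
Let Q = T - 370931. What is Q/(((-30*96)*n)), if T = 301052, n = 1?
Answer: 23293/960 ≈ 24.264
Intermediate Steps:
Q = -69879 (Q = 301052 - 370931 = -69879)
Q/(((-30*96)*n)) = -69879/(-30*96*1) = -69879/((-2880*1)) = -69879/(-2880) = -69879*(-1/2880) = 23293/960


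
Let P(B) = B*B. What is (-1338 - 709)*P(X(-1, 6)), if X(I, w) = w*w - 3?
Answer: -2229183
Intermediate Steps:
X(I, w) = -3 + w² (X(I, w) = w² - 3 = -3 + w²)
P(B) = B²
(-1338 - 709)*P(X(-1, 6)) = (-1338 - 709)*(-3 + 6²)² = -2047*(-3 + 36)² = -2047*33² = -2047*1089 = -2229183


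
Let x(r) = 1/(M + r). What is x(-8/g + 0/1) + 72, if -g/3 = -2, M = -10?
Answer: 2445/34 ≈ 71.912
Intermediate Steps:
g = 6 (g = -3*(-2) = 6)
x(r) = 1/(-10 + r)
x(-8/g + 0/1) + 72 = 1/(-10 + (-8/6 + 0/1)) + 72 = 1/(-10 + (-8*⅙ + 0*1)) + 72 = 1/(-10 + (-4/3 + 0)) + 72 = 1/(-10 - 4/3) + 72 = 1/(-34/3) + 72 = -3/34 + 72 = 2445/34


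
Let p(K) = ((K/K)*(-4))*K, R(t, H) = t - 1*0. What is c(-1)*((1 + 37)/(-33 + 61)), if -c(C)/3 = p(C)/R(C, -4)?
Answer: 114/7 ≈ 16.286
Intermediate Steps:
R(t, H) = t (R(t, H) = t + 0 = t)
p(K) = -4*K (p(K) = (1*(-4))*K = -4*K)
c(C) = 12 (c(C) = -3*(-4*C)/C = -3*(-4) = 12)
c(-1)*((1 + 37)/(-33 + 61)) = 12*((1 + 37)/(-33 + 61)) = 12*(38/28) = 12*(38*(1/28)) = 12*(19/14) = 114/7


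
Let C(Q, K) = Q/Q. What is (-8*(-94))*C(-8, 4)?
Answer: 752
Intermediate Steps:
C(Q, K) = 1
(-8*(-94))*C(-8, 4) = -8*(-94)*1 = 752*1 = 752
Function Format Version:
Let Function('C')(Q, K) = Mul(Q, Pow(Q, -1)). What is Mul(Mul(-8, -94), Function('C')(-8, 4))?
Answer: 752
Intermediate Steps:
Function('C')(Q, K) = 1
Mul(Mul(-8, -94), Function('C')(-8, 4)) = Mul(Mul(-8, -94), 1) = Mul(752, 1) = 752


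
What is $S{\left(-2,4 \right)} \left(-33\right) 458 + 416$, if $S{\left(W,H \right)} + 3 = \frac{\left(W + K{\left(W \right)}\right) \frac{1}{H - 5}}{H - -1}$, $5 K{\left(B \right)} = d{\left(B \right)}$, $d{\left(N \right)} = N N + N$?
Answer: $\frac{1023038}{25} \approx 40922.0$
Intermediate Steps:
$d{\left(N \right)} = N + N^{2}$ ($d{\left(N \right)} = N^{2} + N = N + N^{2}$)
$K{\left(B \right)} = \frac{B \left(1 + B\right)}{5}$
$S{\left(W,H \right)} = -3 + \frac{W + \frac{W \left(1 + W\right)}{5}}{\left(1 + H\right) \left(-5 + H\right)}$ ($S{\left(W,H \right)} = -3 + \frac{\left(W + \frac{W \left(1 + W\right)}{5}\right) \frac{1}{H - 5}}{H - -1} = -3 + \frac{\left(W + \frac{W \left(1 + W\right)}{5}\right) \frac{1}{-5 + H}}{H + 1} = -3 + \frac{\frac{1}{-5 + H} \left(W + \frac{W \left(1 + W\right)}{5}\right)}{1 + H} = -3 + \frac{W + \frac{W \left(1 + W\right)}{5}}{\left(1 + H\right) \left(-5 + H\right)}$)
$S{\left(-2,4 \right)} \left(-33\right) 458 + 416 = \frac{75 + \left(-2\right)^{2} - 15 \cdot 4^{2} + 6 \left(-2\right) + 60 \cdot 4}{5 \left(-5 + 4^{2} - 16\right)} \left(-33\right) 458 + 416 = \frac{75 + 4 - 240 - 12 + 240}{5 \left(-5 + 16 - 16\right)} \left(-33\right) 458 + 416 = \frac{75 + 4 - 240 - 12 + 240}{5 \left(-5\right)} \left(-33\right) 458 + 416 = \frac{1}{5} \left(- \frac{1}{5}\right) 67 \left(-33\right) 458 + 416 = \left(- \frac{67}{25}\right) \left(-33\right) 458 + 416 = \frac{2211}{25} \cdot 458 + 416 = \frac{1012638}{25} + 416 = \frac{1023038}{25}$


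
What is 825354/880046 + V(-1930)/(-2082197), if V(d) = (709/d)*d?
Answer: 858962835062/916214570531 ≈ 0.93751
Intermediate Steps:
V(d) = 709
825354/880046 + V(-1930)/(-2082197) = 825354/880046 + 709/(-2082197) = 825354*(1/880046) + 709*(-1/2082197) = 412677/440023 - 709/2082197 = 858962835062/916214570531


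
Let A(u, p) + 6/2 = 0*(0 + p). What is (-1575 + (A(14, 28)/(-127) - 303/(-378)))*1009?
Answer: -25416654505/16002 ≈ -1.5883e+6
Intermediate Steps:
A(u, p) = -3 (A(u, p) = -3 + 0*(0 + p) = -3 + 0*p = -3 + 0 = -3)
(-1575 + (A(14, 28)/(-127) - 303/(-378)))*1009 = (-1575 + (-3/(-127) - 303/(-378)))*1009 = (-1575 + (-3*(-1/127) - 303*(-1/378)))*1009 = (-1575 + (3/127 + 101/126))*1009 = (-1575 + 13205/16002)*1009 = -25189945/16002*1009 = -25416654505/16002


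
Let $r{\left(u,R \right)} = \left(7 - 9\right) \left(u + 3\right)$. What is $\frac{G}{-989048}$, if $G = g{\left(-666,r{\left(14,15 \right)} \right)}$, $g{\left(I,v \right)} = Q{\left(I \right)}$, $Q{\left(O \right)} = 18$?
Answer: $- \frac{9}{494524} \approx -1.8199 \cdot 10^{-5}$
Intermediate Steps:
$r{\left(u,R \right)} = -6 - 2 u$ ($r{\left(u,R \right)} = - 2 \left(3 + u\right) = -6 - 2 u$)
$g{\left(I,v \right)} = 18$
$G = 18$
$\frac{G}{-989048} = \frac{18}{-989048} = 18 \left(- \frac{1}{989048}\right) = - \frac{9}{494524}$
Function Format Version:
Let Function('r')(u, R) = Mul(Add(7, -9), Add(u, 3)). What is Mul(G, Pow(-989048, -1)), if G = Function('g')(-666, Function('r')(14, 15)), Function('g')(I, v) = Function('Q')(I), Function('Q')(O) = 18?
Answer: Rational(-9, 494524) ≈ -1.8199e-5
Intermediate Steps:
Function('r')(u, R) = Add(-6, Mul(-2, u)) (Function('r')(u, R) = Mul(-2, Add(3, u)) = Add(-6, Mul(-2, u)))
Function('g')(I, v) = 18
G = 18
Mul(G, Pow(-989048, -1)) = Mul(18, Pow(-989048, -1)) = Mul(18, Rational(-1, 989048)) = Rational(-9, 494524)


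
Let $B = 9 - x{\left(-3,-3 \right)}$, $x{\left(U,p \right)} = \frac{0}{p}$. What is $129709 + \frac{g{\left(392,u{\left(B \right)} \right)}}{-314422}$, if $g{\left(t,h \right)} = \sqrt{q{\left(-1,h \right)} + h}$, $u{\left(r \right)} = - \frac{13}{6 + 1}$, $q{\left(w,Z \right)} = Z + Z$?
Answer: $129709 - \frac{i \sqrt{273}}{2200954} \approx 1.2971 \cdot 10^{5} - 7.5071 \cdot 10^{-6} i$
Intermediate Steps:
$x{\left(U,p \right)} = 0$
$B = 9$ ($B = 9 - 0 = 9 + 0 = 9$)
$q{\left(w,Z \right)} = 2 Z$
$u{\left(r \right)} = - \frac{13}{7}$
$g{\left(t,h \right)} = \sqrt{3} \sqrt{h}$ ($g{\left(t,h \right)} = \sqrt{2 h + h} = \sqrt{3 h} = \sqrt{3} \sqrt{h}$)
$129709 + \frac{g{\left(392,u{\left(B \right)} \right)}}{-314422} = 129709 + \frac{\sqrt{3} \sqrt{- \frac{13}{7}}}{-314422} = 129709 + \sqrt{3} \frac{i \sqrt{91}}{7} \left(- \frac{1}{314422}\right) = 129709 + \frac{i \sqrt{273}}{7} \left(- \frac{1}{314422}\right) = 129709 - \frac{i \sqrt{273}}{2200954}$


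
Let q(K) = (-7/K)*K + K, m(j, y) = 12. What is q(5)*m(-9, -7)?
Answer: -24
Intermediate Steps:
q(K) = -7 + K
q(5)*m(-9, -7) = (-7 + 5)*12 = -2*12 = -24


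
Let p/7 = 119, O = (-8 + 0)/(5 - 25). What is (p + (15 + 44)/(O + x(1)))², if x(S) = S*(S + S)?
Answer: 105904681/144 ≈ 7.3545e+5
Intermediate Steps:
O = ⅖ (O = -8/(-20) = -8*(-1/20) = ⅖ ≈ 0.40000)
x(S) = 2*S² (x(S) = S*(2*S) = 2*S²)
p = 833 (p = 7*119 = 833)
(p + (15 + 44)/(O + x(1)))² = (833 + (15 + 44)/(⅖ + 2*1²))² = (833 + 59/(⅖ + 2*1))² = (833 + 59/(⅖ + 2))² = (833 + 59/(12/5))² = (833 + 59*(5/12))² = (833 + 295/12)² = (10291/12)² = 105904681/144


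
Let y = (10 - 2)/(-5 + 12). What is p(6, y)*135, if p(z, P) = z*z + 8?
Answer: 5940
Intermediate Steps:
y = 8/7 ≈ 1.1429
p(z, P) = 8 + z**2 (p(z, P) = z**2 + 8 = 8 + z**2)
p(6, y)*135 = (8 + 6**2)*135 = (8 + 36)*135 = 44*135 = 5940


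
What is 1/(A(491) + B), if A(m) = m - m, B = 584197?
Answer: 1/584197 ≈ 1.7118e-6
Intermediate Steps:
A(m) = 0
1/(A(491) + B) = 1/(0 + 584197) = 1/584197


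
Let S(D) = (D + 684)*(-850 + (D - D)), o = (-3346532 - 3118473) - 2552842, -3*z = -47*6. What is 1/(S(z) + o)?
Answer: -1/9679147 ≈ -1.0331e-7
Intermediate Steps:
z = 94 (z = -(-47)*6/3 = -⅓*(-282) = 94)
o = -9017847 (o = -6465005 - 2552842 = -9017847)
S(D) = -581400 - 850*D (S(D) = (684 + D)*(-850 + 0) = (684 + D)*(-850) = -581400 - 850*D)
1/(S(z) + o) = 1/((-581400 - 850*94) - 9017847) = 1/((-581400 - 79900) - 9017847) = 1/(-661300 - 9017847) = 1/(-9679147) = -1/9679147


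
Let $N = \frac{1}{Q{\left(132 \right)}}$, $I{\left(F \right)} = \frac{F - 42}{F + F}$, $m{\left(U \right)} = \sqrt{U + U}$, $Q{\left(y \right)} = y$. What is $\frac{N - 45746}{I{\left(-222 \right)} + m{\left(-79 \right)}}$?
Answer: $- \frac{223423427}{1300716} + \frac{8266666799 i \sqrt{158}}{28615752} \approx -171.77 + 3631.2 i$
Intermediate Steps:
$m{\left(U \right)} = \sqrt{2} \sqrt{U}$ ($m{\left(U \right)} = \sqrt{2 U} = \sqrt{2} \sqrt{U}$)
$I{\left(F \right)} = \frac{-42 + F}{2 F}$
$N = \frac{1}{132} \approx 0.0075758$
$\frac{N - 45746}{I{\left(-222 \right)} + m{\left(-79 \right)}} = \frac{\frac{1}{132} - 45746}{\frac{-42 - 222}{2 \left(-222\right)} + \sqrt{2} \sqrt{-79}} = - \frac{6038471}{132 \left(\frac{1}{2} \left(- \frac{1}{222}\right) \left(-264\right) + \sqrt{2} i \sqrt{79}\right)} = - \frac{6038471}{132 \left(\frac{22}{37} + i \sqrt{158}\right)}$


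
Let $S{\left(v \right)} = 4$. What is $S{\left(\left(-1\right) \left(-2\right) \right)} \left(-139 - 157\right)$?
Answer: $-1184$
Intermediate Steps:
$S{\left(\left(-1\right) \left(-2\right) \right)} \left(-139 - 157\right) = 4 \left(-139 - 157\right) = 4 \left(-296\right) = -1184$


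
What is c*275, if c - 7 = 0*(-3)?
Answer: 1925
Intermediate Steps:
c = 7 (c = 7 + 0*(-3) = 7 + 0 = 7)
c*275 = 7*275 = 1925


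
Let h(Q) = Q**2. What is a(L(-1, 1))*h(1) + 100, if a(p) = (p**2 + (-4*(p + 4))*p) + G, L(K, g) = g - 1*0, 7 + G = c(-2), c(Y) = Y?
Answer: 72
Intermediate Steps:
G = -9 (G = -7 - 2 = -9)
L(K, g) = g (L(K, g) = g + 0 = g)
a(p) = -9 + p**2 + p*(-16 - 4*p) (a(p) = (p**2 + (-4*(p + 4))*p) - 9 = (p**2 + (-4*(4 + p))*p) - 9 = (p**2 + (-16 - 4*p)*p) - 9 = (p**2 + p*(-16 - 4*p)) - 9 = -9 + p**2 + p*(-16 - 4*p))
a(L(-1, 1))*h(1) + 100 = (-9 - 16*1 - 3*1**2)*1**2 + 100 = (-9 - 16 - 3*1)*1 + 100 = (-9 - 16 - 3)*1 + 100 = -28*1 + 100 = -28 + 100 = 72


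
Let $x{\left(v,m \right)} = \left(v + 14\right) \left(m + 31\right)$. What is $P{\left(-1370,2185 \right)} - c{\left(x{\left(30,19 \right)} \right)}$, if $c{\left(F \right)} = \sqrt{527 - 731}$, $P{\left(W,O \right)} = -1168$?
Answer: $-1168 - 2 i \sqrt{51} \approx -1168.0 - 14.283 i$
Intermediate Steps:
$x{\left(v,m \right)} = \left(14 + v\right) \left(31 + m\right)$
$c{\left(F \right)} = 2 i \sqrt{51}$ ($c{\left(F \right)} = \sqrt{-204} = 2 i \sqrt{51}$)
$P{\left(-1370,2185 \right)} - c{\left(x{\left(30,19 \right)} \right)} = -1168 - 2 i \sqrt{51}$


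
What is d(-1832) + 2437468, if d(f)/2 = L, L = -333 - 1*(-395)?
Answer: 2437592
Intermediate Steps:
L = 62 (L = -333 + 395 = 62)
d(f) = 124 (d(f) = 2*62 = 124)
d(-1832) + 2437468 = 124 + 2437468 = 2437592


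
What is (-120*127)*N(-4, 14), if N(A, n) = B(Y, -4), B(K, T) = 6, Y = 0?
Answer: -91440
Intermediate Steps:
N(A, n) = 6
(-120*127)*N(-4, 14) = -120*127*6 = -15240*6 = -91440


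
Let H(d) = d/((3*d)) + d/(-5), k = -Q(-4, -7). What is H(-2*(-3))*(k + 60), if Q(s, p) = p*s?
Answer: -416/15 ≈ -27.733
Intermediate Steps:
k = -28 (k = -(-7)*(-4) = -1*28 = -28)
H(d) = 1/3 - d/5 (H(d) = d*(1/(3*d)) + d*(-1/5) = 1/3 - d/5)
H(-2*(-3))*(k + 60) = (1/3 - (-2)*(-3)/5)*(-28 + 60) = (1/3 - 1/5*6)*32 = (1/3 - 6/5)*32 = -13/15*32 = -416/15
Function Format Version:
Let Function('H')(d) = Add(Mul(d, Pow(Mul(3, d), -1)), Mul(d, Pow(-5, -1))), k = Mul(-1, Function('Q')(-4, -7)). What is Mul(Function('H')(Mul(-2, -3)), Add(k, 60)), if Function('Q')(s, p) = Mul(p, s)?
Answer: Rational(-416, 15) ≈ -27.733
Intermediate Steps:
k = -28 (k = Mul(-1, Mul(-7, -4)) = Mul(-1, 28) = -28)
Function('H')(d) = Add(Rational(1, 3), Mul(Rational(-1, 5), d)) (Function('H')(d) = Add(Mul(d, Mul(Rational(1, 3), Pow(d, -1))), Mul(d, Rational(-1, 5))) = Add(Rational(1, 3), Mul(Rational(-1, 5), d)))
Mul(Function('H')(Mul(-2, -3)), Add(k, 60)) = Mul(Add(Rational(1, 3), Mul(Rational(-1, 5), Mul(-2, -3))), Add(-28, 60)) = Mul(Add(Rational(1, 3), Mul(Rational(-1, 5), 6)), 32) = Mul(Add(Rational(1, 3), Rational(-6, 5)), 32) = Mul(Rational(-13, 15), 32) = Rational(-416, 15)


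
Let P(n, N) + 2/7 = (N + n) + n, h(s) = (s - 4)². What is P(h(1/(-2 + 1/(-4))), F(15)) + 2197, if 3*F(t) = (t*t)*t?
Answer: 1905812/567 ≈ 3361.2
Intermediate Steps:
F(t) = t³/3 (F(t) = ((t*t)*t)/3 = (t²*t)/3 = t³/3)
h(s) = (-4 + s)²
P(n, N) = -2/7 + N + 2*n (P(n, N) = -2/7 + ((N + n) + n) = -2/7 + (N + 2*n) = -2/7 + N + 2*n)
P(h(1/(-2 + 1/(-4))), F(15)) + 2197 = (-2/7 + (⅓)*15³ + 2*(-4 + 1/(-2 + 1/(-4)))²) + 2197 = (-2/7 + (⅓)*3375 + 2*(-4 + 1/(-2 - ¼))²) + 2197 = (-2/7 + 1125 + 2*(-4 + 1/(-9/4))²) + 2197 = (-2/7 + 1125 + 2*(-4 - 4/9)²) + 2197 = (-2/7 + 1125 + 2*(-40/9)²) + 2197 = (-2/7 + 1125 + 2*(1600/81)) + 2197 = (-2/7 + 1125 + 3200/81) + 2197 = 660113/567 + 2197 = 1905812/567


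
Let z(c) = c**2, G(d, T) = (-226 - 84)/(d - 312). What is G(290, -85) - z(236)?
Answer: -612501/11 ≈ -55682.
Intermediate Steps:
G(d, T) = -310/(-312 + d)
G(290, -85) - z(236) = -310/(-312 + 290) - 1*236**2 = -310/(-22) - 1*55696 = -310*(-1/22) - 55696 = 155/11 - 55696 = -612501/11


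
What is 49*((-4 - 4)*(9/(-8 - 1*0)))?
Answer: 441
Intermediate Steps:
49*((-4 - 4)*(9/(-8 - 1*0))) = 49*(-72/(-8 + 0)) = 49*(-72/(-8)) = 49*(-72*(-1)/8) = 49*(-8*(-9/8)) = 49*9 = 441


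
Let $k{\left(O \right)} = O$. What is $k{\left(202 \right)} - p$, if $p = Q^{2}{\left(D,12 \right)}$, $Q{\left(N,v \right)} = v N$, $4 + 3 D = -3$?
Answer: $-582$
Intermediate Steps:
$D = - \frac{7}{3}$ ($D = - \frac{4}{3} + \frac{1}{3} \left(-3\right) = - \frac{4}{3} - 1 = - \frac{7}{3} \approx -2.3333$)
$Q{\left(N,v \right)} = N v$
$p = 784$ ($p = \left(\left(- \frac{7}{3}\right) 12\right)^{2} = \left(-28\right)^{2} = 784$)
$k{\left(202 \right)} - p = 202 - 784 = -582$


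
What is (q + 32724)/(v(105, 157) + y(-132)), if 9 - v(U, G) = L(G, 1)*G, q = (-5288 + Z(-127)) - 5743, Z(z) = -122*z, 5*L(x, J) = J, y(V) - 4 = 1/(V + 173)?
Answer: -7623335/3767 ≈ -2023.7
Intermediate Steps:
y(V) = 4 + 1/(173 + V) (y(V) = 4 + 1/(V + 173) = 4 + 1/(173 + V))
L(x, J) = J/5
q = 4463 (q = (-5288 - 122*(-127)) - 5743 = (-5288 + 15494) - 5743 = 10206 - 5743 = 4463)
v(U, G) = 9 - G/5 (v(U, G) = 9 - (1/5)*1*G = 9 - G/5)
(q + 32724)/(v(105, 157) + y(-132)) = (4463 + 32724)/((9 - 1/5*157) + (693 + 4*(-132))/(173 - 132)) = 37187/((9 - 157/5) + (693 - 528)/41) = 37187/(-112/5 + (1/41)*165) = 37187/(-112/5 + 165/41) = 37187/(-3767/205) = 37187*(-205/3767) = -7623335/3767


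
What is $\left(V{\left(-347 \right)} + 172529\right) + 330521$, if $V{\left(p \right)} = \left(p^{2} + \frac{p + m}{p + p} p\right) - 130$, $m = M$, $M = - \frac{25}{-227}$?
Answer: $\frac{141456311}{227} \approx 6.2316 \cdot 10^{5}$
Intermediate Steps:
$M = \frac{25}{227}$ ($M = \left(-25\right) \left(- \frac{1}{227}\right) = \frac{25}{227} \approx 0.11013$)
$m = \frac{25}{227} \approx 0.11013$
$V{\left(p \right)} = - \frac{58995}{454} + p^{2} + \frac{p}{2}$ ($V{\left(p \right)} = \left(p^{2} + \frac{p + \frac{25}{227}}{p + p} p\right) - 130 = \left(p^{2} + \frac{\frac{25}{227} + p}{2 p} p\right) - 130 = \left(p^{2} + \left(\frac{25}{454} + \frac{p}{2}\right)\right) - 130 = \left(\frac{25}{454} + p^{2} + \frac{p}{2}\right) - 130 = - \frac{58995}{454} + p^{2} + \frac{p}{2}$)
$\left(V{\left(-347 \right)} + 172529\right) + 330521 = \left(\left(- \frac{58995}{454} + \left(-347\right)^{2} + \frac{1}{2} \left(-347\right)\right) + 172529\right) + 330521 = \left(\left(- \frac{58995}{454} + 120409 - \frac{347}{2}\right) + 172529\right) + 330521 = \left(\frac{27263961}{227} + 172529\right) + 330521 = \frac{66428044}{227} + 330521 = \frac{141456311}{227}$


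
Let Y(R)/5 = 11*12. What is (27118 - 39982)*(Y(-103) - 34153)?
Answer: 430853952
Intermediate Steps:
Y(R) = 660 (Y(R) = 5*(11*12) = 5*132 = 660)
(27118 - 39982)*(Y(-103) - 34153) = (27118 - 39982)*(660 - 34153) = -12864*(-33493) = 430853952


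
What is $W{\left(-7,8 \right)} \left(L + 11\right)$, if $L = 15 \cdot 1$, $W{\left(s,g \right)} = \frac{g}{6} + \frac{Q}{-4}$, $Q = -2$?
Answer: $\frac{143}{3} \approx 47.667$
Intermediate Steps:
$W{\left(s,g \right)} = \frac{1}{2} + \frac{g}{6}$ ($W{\left(s,g \right)} = \frac{g}{6} - \frac{2}{-4} = g \frac{1}{6} - - \frac{1}{2} = \frac{g}{6} + \frac{1}{2} = \frac{1}{2} + \frac{g}{6}$)
$L = 15$
$W{\left(-7,8 \right)} \left(L + 11\right) = \left(\frac{1}{2} + \frac{1}{6} \cdot 8\right) \left(15 + 11\right) = \left(\frac{1}{2} + \frac{4}{3}\right) 26 = \frac{11}{6} \cdot 26 = \frac{143}{3}$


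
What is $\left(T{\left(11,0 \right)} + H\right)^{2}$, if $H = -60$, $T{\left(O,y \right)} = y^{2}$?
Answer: $3600$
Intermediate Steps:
$\left(T{\left(11,0 \right)} + H\right)^{2} = \left(0^{2} - 60\right)^{2} = \left(0 - 60\right)^{2} = \left(-60\right)^{2} = 3600$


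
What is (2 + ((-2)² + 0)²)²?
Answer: 324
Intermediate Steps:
(2 + ((-2)² + 0)²)² = (2 + (4 + 0)²)² = (2 + 4²)² = (2 + 16)² = 18² = 324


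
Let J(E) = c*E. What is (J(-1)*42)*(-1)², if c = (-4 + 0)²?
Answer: -672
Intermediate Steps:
c = 16 (c = (-4)² = 16)
J(E) = 16*E
(J(-1)*42)*(-1)² = ((16*(-1))*42)*(-1)² = -16*42*1 = -672*1 = -672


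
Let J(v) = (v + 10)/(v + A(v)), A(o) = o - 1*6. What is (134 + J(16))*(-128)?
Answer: -17280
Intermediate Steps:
A(o) = -6 + o (A(o) = o - 6 = -6 + o)
J(v) = (10 + v)/(-6 + 2*v) (J(v) = (v + 10)/(v + (-6 + v)) = (10 + v)/(-6 + 2*v))
(134 + J(16))*(-128) = (134 + (10 + 16)/(2*(-3 + 16)))*(-128) = (134 + (½)*26/13)*(-128) = (134 + (½)*(1/13)*26)*(-128) = (134 + 1)*(-128) = 135*(-128) = -17280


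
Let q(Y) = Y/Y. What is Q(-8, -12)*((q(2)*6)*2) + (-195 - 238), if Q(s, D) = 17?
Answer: -229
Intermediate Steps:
q(Y) = 1
Q(-8, -12)*((q(2)*6)*2) + (-195 - 238) = 17*((1*6)*2) + (-195 - 238) = 17*(6*2) - 433 = 17*12 - 433 = 204 - 433 = -229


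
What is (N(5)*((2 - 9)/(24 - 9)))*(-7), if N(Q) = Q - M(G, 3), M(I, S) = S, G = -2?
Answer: 98/15 ≈ 6.5333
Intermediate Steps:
N(Q) = -3 + Q (N(Q) = Q - 1*3 = Q - 3 = -3 + Q)
(N(5)*((2 - 9)/(24 - 9)))*(-7) = ((-3 + 5)*((2 - 9)/(24 - 9)))*(-7) = (2*(-7/15))*(-7) = -14/15*(-7) = 98/15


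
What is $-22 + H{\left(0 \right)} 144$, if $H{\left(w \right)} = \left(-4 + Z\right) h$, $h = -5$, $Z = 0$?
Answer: $2858$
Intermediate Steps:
$H{\left(w \right)} = 20$ ($H{\left(w \right)} = \left(-4 + 0\right) \left(-5\right) = \left(-4\right) \left(-5\right) = 20$)
$-22 + H{\left(0 \right)} 144 = -22 + 20 \cdot 144 = -22 + 2880 = 2858$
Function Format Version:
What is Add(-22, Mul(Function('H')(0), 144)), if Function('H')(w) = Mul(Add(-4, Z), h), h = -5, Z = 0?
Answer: 2858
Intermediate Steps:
Function('H')(w) = 20 (Function('H')(w) = Mul(Add(-4, 0), -5) = Mul(-4, -5) = 20)
Add(-22, Mul(Function('H')(0), 144)) = Add(-22, Mul(20, 144)) = Add(-22, 2880) = 2858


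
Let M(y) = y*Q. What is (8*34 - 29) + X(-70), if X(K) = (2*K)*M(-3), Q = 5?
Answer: 2343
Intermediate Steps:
M(y) = 5*y (M(y) = y*5 = 5*y)
X(K) = -30*K (X(K) = (2*K)*(5*(-3)) = (2*K)*(-15) = -30*K)
(8*34 - 29) + X(-70) = (8*34 - 29) - 30*(-70) = (272 - 29) + 2100 = 243 + 2100 = 2343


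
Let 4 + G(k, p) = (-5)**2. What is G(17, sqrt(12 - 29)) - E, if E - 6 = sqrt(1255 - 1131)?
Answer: 15 - 2*sqrt(31) ≈ 3.8645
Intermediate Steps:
G(k, p) = 21 (G(k, p) = -4 + (-5)**2 = -4 + 25 = 21)
E = 6 + 2*sqrt(31) (E = 6 + sqrt(1255 - 1131) = 6 + sqrt(124) = 6 + 2*sqrt(31) ≈ 17.136)
G(17, sqrt(12 - 29)) - E = 21 - (6 + 2*sqrt(31)) = 21 + (-6 - 2*sqrt(31)) = 15 - 2*sqrt(31)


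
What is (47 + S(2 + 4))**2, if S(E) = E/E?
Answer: 2304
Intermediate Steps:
S(E) = 1
(47 + S(2 + 4))**2 = (47 + 1)**2 = 48**2 = 2304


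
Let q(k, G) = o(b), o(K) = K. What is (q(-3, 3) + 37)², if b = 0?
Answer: 1369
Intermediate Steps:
q(k, G) = 0
(q(-3, 3) + 37)² = (0 + 37)² = 37² = 1369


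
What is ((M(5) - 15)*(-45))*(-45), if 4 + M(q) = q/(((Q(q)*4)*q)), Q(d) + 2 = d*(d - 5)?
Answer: -309825/8 ≈ -38728.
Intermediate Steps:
Q(d) = -2 + d*(-5 + d) (Q(d) = -2 + d*(d - 5) = -2 + d*(-5 + d))
M(q) = -4 + 1/(-8 - 20*q + 4*q²) (M(q) = -4 + q/((((-2 + q² - 5*q)*4)*q)) = -4 + q/(((-8 - 20*q + 4*q²)*q)) = -4 + q/((q*(-8 - 20*q + 4*q²))) = -4 + q*(1/(q*(-8 - 20*q + 4*q²))) = -4 + 1/(-8 - 20*q + 4*q²))
((M(5) - 15)*(-45))*(-45) = (((-33 - 80*5 + 16*5²)/(4*(2 - 1*5² + 5*5)) - 15)*(-45))*(-45) = (((-33 - 400 + 16*25)/(4*(2 - 1*25 + 25)) - 15)*(-45))*(-45) = (((-33 - 400 + 400)/(4*(2 - 25 + 25)) - 15)*(-45))*(-45) = (((¼)*(-33)/2 - 15)*(-45))*(-45) = (((¼)*(½)*(-33) - 15)*(-45))*(-45) = ((-33/8 - 15)*(-45))*(-45) = -153/8*(-45)*(-45) = (6885/8)*(-45) = -309825/8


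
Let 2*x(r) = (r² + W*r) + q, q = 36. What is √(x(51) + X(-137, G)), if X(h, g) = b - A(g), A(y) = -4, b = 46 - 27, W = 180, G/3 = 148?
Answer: √23726/2 ≈ 77.016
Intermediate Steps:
G = 444 (G = 3*148 = 444)
b = 19
X(h, g) = 23 (X(h, g) = 19 - 1*(-4) = 19 + 4 = 23)
x(r) = 18 + r²/2 + 90*r (x(r) = ((r² + 180*r) + 36)/2 = (36 + r² + 180*r)/2 = 18 + r²/2 + 90*r)
√(x(51) + X(-137, G)) = √((18 + (½)*51² + 90*51) + 23) = √((18 + (½)*2601 + 4590) + 23) = √((18 + 2601/2 + 4590) + 23) = √(11817/2 + 23) = √(11863/2) = √23726/2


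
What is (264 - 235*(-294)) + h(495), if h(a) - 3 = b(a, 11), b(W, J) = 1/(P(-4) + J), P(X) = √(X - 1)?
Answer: 8738993/126 - I*√5/126 ≈ 69357.0 - 0.017747*I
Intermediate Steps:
P(X) = √(-1 + X)
b(W, J) = 1/(J + I*√5) (b(W, J) = 1/(√(-1 - 4) + J) = 1/(√(-5) + J) = 1/(I*√5 + J) = 1/(J + I*√5))
h(a) = 3 + 1/(11 + I*√5)
(264 - 235*(-294)) + h(495) = (264 - 235*(-294)) + (389/126 - I*√5/126) = (264 + 69090) + (389/126 - I*√5/126) = 69354 + (389/126 - I*√5/126) = 8738993/126 - I*√5/126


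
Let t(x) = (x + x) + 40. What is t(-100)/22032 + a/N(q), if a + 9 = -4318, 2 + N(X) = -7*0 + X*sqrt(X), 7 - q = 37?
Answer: 5823259/18592254 - 64905*I*sqrt(30)/13502 ≈ 0.31321 - 26.329*I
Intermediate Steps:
q = -30 (q = 7 - 1*37 = 7 - 37 = -30)
N(X) = -2 + X**(3/2) (N(X) = -2 + (-7*0 + X*sqrt(X)) = -2 + (0 + X**(3/2)) = -2 + X**(3/2))
a = -4327 (a = -9 - 4318 = -4327)
t(x) = 40 + 2*x (t(x) = 2*x + 40 = 40 + 2*x)
t(-100)/22032 + a/N(q) = (40 + 2*(-100))/22032 - 4327/(-2 + (-30)**(3/2)) = (40 - 200)*(1/22032) - 4327/(-2 - 30*I*sqrt(30)) = -160*1/22032 - 4327/(-2 - 30*I*sqrt(30)) = -10/1377 - 4327/(-2 - 30*I*sqrt(30))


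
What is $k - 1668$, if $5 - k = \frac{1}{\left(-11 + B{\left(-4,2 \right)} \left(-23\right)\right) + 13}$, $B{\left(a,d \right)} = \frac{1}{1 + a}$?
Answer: $- \frac{48230}{29} \approx -1663.1$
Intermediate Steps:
$k = \frac{142}{29}$ ($k = 5 - \frac{1}{\left(-11 + \frac{1}{1 - 4} \left(-23\right)\right) + 13} = 5 - \frac{1}{\left(-11 + \frac{1}{-3} \left(-23\right)\right) + 13} = 5 - \frac{1}{\left(-11 - - \frac{23}{3}\right) + 13} = 5 - \frac{1}{\left(-11 + \frac{23}{3}\right) + 13} = 5 - \frac{1}{- \frac{10}{3} + 13} = 5 - \frac{1}{\frac{29}{3}} = 5 - \frac{3}{29} = \frac{142}{29} \approx 4.8966$)
$k - 1668 = \frac{142}{29} - 1668 = - \frac{48230}{29}$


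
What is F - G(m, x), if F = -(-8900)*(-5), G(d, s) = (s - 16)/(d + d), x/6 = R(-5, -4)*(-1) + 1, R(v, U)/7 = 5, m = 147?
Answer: -6541390/147 ≈ -44499.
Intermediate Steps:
R(v, U) = 35 (R(v, U) = 7*5 = 35)
x = -204 (x = 6*(35*(-1) + 1) = 6*(-35 + 1) = 6*(-34) = -204)
G(d, s) = (-16 + s)/(2*d) (G(d, s) = (-16 + s)/((2*d)) = (-16 + s)*(1/(2*d)) = (-16 + s)/(2*d))
F = -44500 (F = -2225*20 = -44500)
F - G(m, x) = -44500 - (-16 - 204)/(2*147) = -44500 - (-220)/(2*147) = -44500 - 1*(-110/147) = -44500 + 110/147 = -6541390/147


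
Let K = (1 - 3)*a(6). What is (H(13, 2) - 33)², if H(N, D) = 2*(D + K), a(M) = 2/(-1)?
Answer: 441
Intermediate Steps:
a(M) = -2 (a(M) = 2*(-1) = -2)
K = 4 (K = (1 - 3)*(-2) = -2*(-2) = 4)
H(N, D) = 8 + 2*D (H(N, D) = 2*(D + 4) = 2*(4 + D) = 8 + 2*D)
(H(13, 2) - 33)² = ((8 + 2*2) - 33)² = ((8 + 4) - 33)² = (12 - 33)² = (-21)² = 441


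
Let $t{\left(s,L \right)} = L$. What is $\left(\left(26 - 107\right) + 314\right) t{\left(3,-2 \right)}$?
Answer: $-466$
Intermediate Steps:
$\left(\left(26 - 107\right) + 314\right) t{\left(3,-2 \right)} = \left(\left(26 - 107\right) + 314\right) \left(-2\right) = \left(-81 + 314\right) \left(-2\right) = 233 \left(-2\right) = -466$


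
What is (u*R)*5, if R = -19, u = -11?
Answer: 1045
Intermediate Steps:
(u*R)*5 = -11*(-19)*5 = 209*5 = 1045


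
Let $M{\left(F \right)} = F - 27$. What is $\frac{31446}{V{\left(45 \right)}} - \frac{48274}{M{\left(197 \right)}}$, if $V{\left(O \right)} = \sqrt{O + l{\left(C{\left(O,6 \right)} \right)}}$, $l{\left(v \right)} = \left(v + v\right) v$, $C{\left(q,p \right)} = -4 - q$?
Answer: $- \frac{24137}{85} + \frac{31446 \sqrt{4847}}{4847} \approx 167.71$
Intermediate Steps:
$M{\left(F \right)} = -27 + F$ ($M{\left(F \right)} = F - 27 = -27 + F$)
$l{\left(v \right)} = 2 v^{2}$ ($l{\left(v \right)} = 2 v v = 2 v^{2}$)
$V{\left(O \right)} = \sqrt{O + 2 \left(-4 - O\right)^{2}}$
$\frac{31446}{V{\left(45 \right)}} - \frac{48274}{M{\left(197 \right)}} = \frac{31446}{\sqrt{45 + 2 \left(4 + 45\right)^{2}}} - \frac{48274}{-27 + 197} = \frac{31446}{\sqrt{45 + 2 \cdot 49^{2}}} - \frac{48274}{170} = \frac{31446}{\sqrt{45 + 2 \cdot 2401}} - \frac{24137}{85} = \frac{31446}{\sqrt{45 + 4802}} - \frac{24137}{85} = \frac{31446}{\sqrt{4847}} - \frac{24137}{85} = 31446 \frac{\sqrt{4847}}{4847} - \frac{24137}{85} = \frac{31446 \sqrt{4847}}{4847} - \frac{24137}{85} = - \frac{24137}{85} + \frac{31446 \sqrt{4847}}{4847}$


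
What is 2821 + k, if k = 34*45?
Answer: 4351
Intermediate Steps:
k = 1530
2821 + k = 2821 + 1530 = 4351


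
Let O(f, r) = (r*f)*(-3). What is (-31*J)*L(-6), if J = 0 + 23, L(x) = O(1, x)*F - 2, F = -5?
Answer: 65596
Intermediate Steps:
O(f, r) = -3*f*r (O(f, r) = (f*r)*(-3) = -3*f*r)
L(x) = -2 + 15*x (L(x) = -3*1*x*(-5) - 2 = -3*x*(-5) - 2 = 15*x - 2 = -2 + 15*x)
J = 23
(-31*J)*L(-6) = (-31*23)*(-2 + 15*(-6)) = -713*(-2 - 90) = -713*(-92) = 65596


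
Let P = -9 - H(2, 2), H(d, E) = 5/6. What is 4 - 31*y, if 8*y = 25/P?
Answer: 3269/236 ≈ 13.852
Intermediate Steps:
H(d, E) = ⅚ (H(d, E) = 5*(⅙) = ⅚)
P = -59/6 (P = -9 - 1*⅚ = -9 - ⅚ = -59/6 ≈ -9.8333)
y = -75/236 (y = (25/(-59/6))/8 = (25*(-6/59))/8 = (⅛)*(-150/59) = -75/236 ≈ -0.31780)
4 - 31*y = 4 - 31*(-75/236) = 4 + 2325/236 = 3269/236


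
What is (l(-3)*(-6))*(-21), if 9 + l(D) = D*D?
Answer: 0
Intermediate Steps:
l(D) = -9 + D**2 (l(D) = -9 + D*D = -9 + D**2)
(l(-3)*(-6))*(-21) = ((-9 + (-3)**2)*(-6))*(-21) = ((-9 + 9)*(-6))*(-21) = (0*(-6))*(-21) = 0*(-21) = 0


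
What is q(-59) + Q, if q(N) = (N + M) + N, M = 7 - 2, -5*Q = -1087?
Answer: 522/5 ≈ 104.40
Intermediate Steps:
Q = 1087/5 (Q = -1/5*(-1087) = 1087/5 ≈ 217.40)
M = 5
q(N) = 5 + 2*N (q(N) = (N + 5) + N = (5 + N) + N = 5 + 2*N)
q(-59) + Q = (5 + 2*(-59)) + 1087/5 = (5 - 118) + 1087/5 = -113 + 1087/5 = 522/5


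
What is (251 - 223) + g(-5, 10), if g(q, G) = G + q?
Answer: 33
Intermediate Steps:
(251 - 223) + g(-5, 10) = (251 - 223) + (10 - 5) = 28 + 5 = 33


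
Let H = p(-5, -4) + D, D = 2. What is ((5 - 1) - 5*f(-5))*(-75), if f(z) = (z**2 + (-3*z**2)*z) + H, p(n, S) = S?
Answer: 148950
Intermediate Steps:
H = -2 (H = -4 + 2 = -2)
f(z) = -2 + z**2 - 3*z**3 (f(z) = (z**2 + (-3*z**2)*z) - 2 = (z**2 - 3*z**3) - 2 = -2 + z**2 - 3*z**3)
((5 - 1) - 5*f(-5))*(-75) = ((5 - 1) - 5*(-2 + (-5)**2 - 3*(-5)**3))*(-75) = (4 - 5*(-2 + 25 - 3*(-125)))*(-75) = (4 - 5*(-2 + 25 + 375))*(-75) = (4 - 5*398)*(-75) = (4 - 1990)*(-75) = -1986*(-75) = 148950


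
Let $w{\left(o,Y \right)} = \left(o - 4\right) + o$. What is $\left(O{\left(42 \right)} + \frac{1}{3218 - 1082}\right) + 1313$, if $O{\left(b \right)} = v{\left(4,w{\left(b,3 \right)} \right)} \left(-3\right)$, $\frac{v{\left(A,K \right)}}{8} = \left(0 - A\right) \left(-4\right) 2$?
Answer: $\frac{1164121}{2136} \approx 545.0$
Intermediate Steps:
$w{\left(o,Y \right)} = -4 + 2 o$ ($w{\left(o,Y \right)} = \left(-4 + o\right) + o = -4 + 2 o$)
$v{\left(A,K \right)} = 64 A$ ($v{\left(A,K \right)} = 8 \left(0 - A\right) \left(-4\right) 2 = 8 - A \left(-4\right) 2 = 8 \cdot 4 A 2 = 8 \cdot 8 A = 64 A$)
$O{\left(b \right)} = -768$ ($O{\left(b \right)} = 64 \cdot 4 \left(-3\right) = 256 \left(-3\right) = -768$)
$\left(O{\left(42 \right)} + \frac{1}{3218 - 1082}\right) + 1313 = \left(-768 + \frac{1}{3218 - 1082}\right) + 1313 = \left(-768 + \frac{1}{2136}\right) + 1313 = - \frac{1640447}{2136} + 1313 = \frac{1164121}{2136}$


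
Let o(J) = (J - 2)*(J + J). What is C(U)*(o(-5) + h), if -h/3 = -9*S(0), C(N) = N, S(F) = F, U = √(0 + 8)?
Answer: 140*√2 ≈ 197.99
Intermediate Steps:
U = 2*√2 (U = √8 = 2*√2 ≈ 2.8284)
o(J) = 2*J*(-2 + J) (o(J) = (-2 + J)*(2*J) = 2*J*(-2 + J))
h = 0 (h = -(-27)*0 = -3*0 = 0)
C(U)*(o(-5) + h) = (2*√2)*(2*(-5)*(-2 - 5) + 0) = (2*√2)*(2*(-5)*(-7) + 0) = (2*√2)*(70 + 0) = (2*√2)*70 = 140*√2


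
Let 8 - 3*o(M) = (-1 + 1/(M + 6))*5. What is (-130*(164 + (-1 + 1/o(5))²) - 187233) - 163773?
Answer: -394000533/1058 ≈ -3.7240e+5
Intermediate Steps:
o(M) = 13/3 - 5/(3*(6 + M)) (o(M) = 8/3 - (-1 + 1/(M + 6))*5/3 = 8/3 - (-1 + 1/(6 + M))*5/3 = 8/3 - (-5 + 5/(6 + M))/3 = 8/3 + (5/3 - 5/(3*(6 + M))) = 13/3 - 5/(3*(6 + M)))
(-130*(164 + (-1 + 1/o(5))²) - 187233) - 163773 = (-130*(164 + (-1 + 1/((73 + 13*5)/(3*(6 + 5))))²) - 187233) - 163773 = (-130*(164 + (-1 + 1/((⅓)*(73 + 65)/11))²) - 187233) - 163773 = (-130*(164 + (-1 + 1/((⅓)*(1/11)*138))²) - 187233) - 163773 = (-130*(164 + (-1 + 1/(46/11))²) - 187233) - 163773 = (-130*(164 + (-1 + 11/46)²) - 187233) - 163773 = (-130*(164 + (-35/46)²) - 187233) - 163773 = (-130*(164 + 1225/2116) - 187233) - 163773 = (-130*348249/2116 - 187233) - 163773 = (-22636185/1058 - 187233) - 163773 = -220728699/1058 - 163773 = -394000533/1058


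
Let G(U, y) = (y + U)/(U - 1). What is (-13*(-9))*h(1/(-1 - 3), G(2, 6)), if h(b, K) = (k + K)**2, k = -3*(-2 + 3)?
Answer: 2925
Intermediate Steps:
G(U, y) = (U + y)/(-1 + U)
k = -3 (k = -3*1 = -3)
h(b, K) = (-3 + K)**2
(-13*(-9))*h(1/(-1 - 3), G(2, 6)) = (-13*(-9))*(-3 + (2 + 6)/(-1 + 2))**2 = 117*(-3 + 8/1)**2 = 117*(-3 + 1*8)**2 = 117*(-3 + 8)**2 = 117*5**2 = 117*25 = 2925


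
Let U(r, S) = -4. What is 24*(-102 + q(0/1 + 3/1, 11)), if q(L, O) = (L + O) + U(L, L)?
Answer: -2208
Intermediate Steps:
q(L, O) = -4 + L + O (q(L, O) = (L + O) - 4 = -4 + L + O)
24*(-102 + q(0/1 + 3/1, 11)) = 24*(-102 + (-4 + (0/1 + 3/1) + 11)) = 24*(-102 + (-4 + (0*1 + 3*1) + 11)) = 24*(-102 + (-4 + (0 + 3) + 11)) = 24*(-102 + (-4 + 3 + 11)) = 24*(-102 + 10) = 24*(-92) = -2208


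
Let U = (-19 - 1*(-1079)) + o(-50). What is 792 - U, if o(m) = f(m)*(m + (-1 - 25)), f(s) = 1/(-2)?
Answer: -306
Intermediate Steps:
f(s) = -½
o(m) = 13 - m/2 (o(m) = -(m + (-1 - 25))/2 = -(m - 26)/2 = -(-26 + m)/2 = 13 - m/2)
U = 1098 (U = (-19 - 1*(-1079)) + (13 - ½*(-50)) = (-19 + 1079) + (13 + 25) = 1060 + 38 = 1098)
792 - U = 792 - 1*1098 = 792 - 1098 = -306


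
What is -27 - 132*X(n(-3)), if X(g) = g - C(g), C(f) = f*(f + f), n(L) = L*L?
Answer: 20169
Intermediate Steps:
n(L) = L²
C(f) = 2*f² (C(f) = f*(2*f) = 2*f²)
X(g) = g - 2*g²
-27 - 132*X(n(-3)) = -27 - 132*(-3)²*(1 - 2*(-3)²) = -27 - 1188*(1 - 2*9) = -27 - 1188*(1 - 18) = -27 - 1188*(-17) = -27 - 132*(-153) = -27 + 20196 = 20169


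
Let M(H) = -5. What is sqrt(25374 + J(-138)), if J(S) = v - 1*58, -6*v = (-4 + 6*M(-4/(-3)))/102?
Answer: sqrt(911378)/6 ≈ 159.11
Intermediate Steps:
v = 1/18 (v = -(-4 + 6*(-5))/(6*102) = -(-4 - 30)/(6*102) = -(-17)/(3*102) = -1/6*(-1/3) = 1/18 ≈ 0.055556)
J(S) = -1043/18 (J(S) = 1/18 - 1*58 = 1/18 - 58 = -1043/18)
sqrt(25374 + J(-138)) = sqrt(25374 - 1043/18) = sqrt(455689/18) = sqrt(911378)/6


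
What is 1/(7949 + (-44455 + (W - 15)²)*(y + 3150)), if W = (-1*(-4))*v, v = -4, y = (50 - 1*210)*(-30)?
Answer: -1/345769351 ≈ -2.8921e-9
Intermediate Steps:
y = 4800 (y = (50 - 210)*(-30) = -160*(-30) = 4800)
W = -16 (W = -1*(-4)*(-4) = 4*(-4) = -16)
1/(7949 + (-44455 + (W - 15)²)*(y + 3150)) = 1/(7949 + (-44455 + (-16 - 15)²)*(4800 + 3150)) = 1/(7949 + (-44455 + (-31)²)*7950) = 1/(7949 + (-44455 + 961)*7950) = 1/(7949 - 43494*7950) = 1/(7949 - 345777300) = 1/(-345769351) = -1/345769351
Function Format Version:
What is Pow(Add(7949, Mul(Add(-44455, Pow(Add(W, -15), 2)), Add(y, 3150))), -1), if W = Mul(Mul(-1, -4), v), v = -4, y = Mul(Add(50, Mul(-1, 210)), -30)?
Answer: Rational(-1, 345769351) ≈ -2.8921e-9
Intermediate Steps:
y = 4800 (y = Mul(Add(50, -210), -30) = Mul(-160, -30) = 4800)
W = -16 (W = Mul(Mul(-1, -4), -4) = Mul(4, -4) = -16)
Pow(Add(7949, Mul(Add(-44455, Pow(Add(W, -15), 2)), Add(y, 3150))), -1) = Pow(Add(7949, Mul(Add(-44455, Pow(Add(-16, -15), 2)), Add(4800, 3150))), -1) = Pow(Add(7949, Mul(Add(-44455, Pow(-31, 2)), 7950)), -1) = Pow(Add(7949, Mul(Add(-44455, 961), 7950)), -1) = Pow(Add(7949, Mul(-43494, 7950)), -1) = Pow(Add(7949, -345777300), -1) = Pow(-345769351, -1) = Rational(-1, 345769351)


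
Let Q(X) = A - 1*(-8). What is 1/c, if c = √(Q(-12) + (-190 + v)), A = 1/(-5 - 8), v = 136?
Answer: -I*√7787/599 ≈ -0.14732*I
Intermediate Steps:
A = -1/13 (A = 1/(-13) = -1/13 ≈ -0.076923)
Q(X) = 103/13 (Q(X) = -1/13 - 1*(-8) = -1/13 + 8 = 103/13)
c = I*√7787/13 (c = √(103/13 + (-190 + 136)) = √(103/13 - 54) = √(-599/13) = I*√7787/13 ≈ 6.788*I)
1/c = 1/(I*√7787/13) = -I*√7787/599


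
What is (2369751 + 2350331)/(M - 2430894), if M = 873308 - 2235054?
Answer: -2360041/1896320 ≈ -1.2445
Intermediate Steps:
M = -1361746
(2369751 + 2350331)/(M - 2430894) = (2369751 + 2350331)/(-1361746 - 2430894) = 4720082/(-3792640) = 4720082*(-1/3792640) = -2360041/1896320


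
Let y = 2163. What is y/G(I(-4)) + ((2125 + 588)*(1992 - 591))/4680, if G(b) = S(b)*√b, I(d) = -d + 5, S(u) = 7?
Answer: 1427651/1560 ≈ 915.16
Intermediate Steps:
I(d) = 5 - d
G(b) = 7*√b
y/G(I(-4)) + ((2125 + 588)*(1992 - 591))/4680 = 2163/((7*√(5 - 1*(-4)))) + ((2125 + 588)*(1992 - 591))/4680 = 2163/((7*√(5 + 4))) + (2713*1401)*(1/4680) = 2163/((7*√9)) + 3800913*(1/4680) = 2163/((7*3)) + 1266971/1560 = 2163/21 + 1266971/1560 = 2163*(1/21) + 1266971/1560 = 103 + 1266971/1560 = 1427651/1560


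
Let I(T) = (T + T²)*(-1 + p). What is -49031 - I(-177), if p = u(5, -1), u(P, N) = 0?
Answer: -17879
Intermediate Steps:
p = 0
I(T) = -T - T² (I(T) = (T + T²)*(-1 + 0) = (T + T²)*(-1) = -T - T²)
-49031 - I(-177) = -49031 - (-177)*(-1 - 1*(-177)) = -49031 - (-177)*(-1 + 177) = -49031 - (-177)*176 = -49031 - 1*(-31152) = -49031 + 31152 = -17879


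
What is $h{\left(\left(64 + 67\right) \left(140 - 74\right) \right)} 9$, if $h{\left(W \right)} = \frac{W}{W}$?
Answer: $9$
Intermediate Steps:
$h{\left(W \right)} = 1$
$h{\left(\left(64 + 67\right) \left(140 - 74\right) \right)} 9 = 1 \cdot 9 = 9$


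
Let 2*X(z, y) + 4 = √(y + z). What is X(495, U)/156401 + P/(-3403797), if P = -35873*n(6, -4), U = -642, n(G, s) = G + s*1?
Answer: 11214338552/532357254597 + I*√3/44686 ≈ 0.021065 + 3.876e-5*I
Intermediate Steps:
n(G, s) = G + s
X(z, y) = -2 + √(y + z)/2
P = -71746 (P = -35873*(6 - 4) = -35873*2 = -71746)
X(495, U)/156401 + P/(-3403797) = (-2 + √(-642 + 495)/2)/156401 - 71746/(-3403797) = (-2 + √(-147)/2)*(1/156401) - 71746*(-1/3403797) = (-2 + (7*I*√3)/2)*(1/156401) + 71746/3403797 = (-2 + 7*I*√3/2)*(1/156401) + 71746/3403797 = (-2/156401 + I*√3/44686) + 71746/3403797 = 11214338552/532357254597 + I*√3/44686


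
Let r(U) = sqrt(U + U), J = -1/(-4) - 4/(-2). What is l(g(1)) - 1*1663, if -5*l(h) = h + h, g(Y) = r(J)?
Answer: -1663 - 3*sqrt(2)/5 ≈ -1663.8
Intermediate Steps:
J = 9/4 (J = -1*(-1/4) - 4*(-1/2) = 1/4 + 2 = 9/4 ≈ 2.2500)
r(U) = sqrt(2)*sqrt(U) (r(U) = sqrt(2*U) = sqrt(2)*sqrt(U))
g(Y) = 3*sqrt(2)/2 (g(Y) = sqrt(2)*sqrt(9/4) = sqrt(2)*(3/2) = 3*sqrt(2)/2)
l(h) = -2*h/5 (l(h) = -(h + h)/5 = -2*h/5)
l(g(1)) - 1*1663 = -3*sqrt(2)/5 - 1*1663 = -3*sqrt(2)/5 - 1663 = -1663 - 3*sqrt(2)/5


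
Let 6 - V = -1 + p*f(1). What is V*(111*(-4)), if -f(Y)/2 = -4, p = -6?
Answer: -24420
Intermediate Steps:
f(Y) = 8 (f(Y) = -2*(-4) = 8)
V = 55 (V = 6 - (-1 - 6*8) = 6 - (-1 - 48) = 6 - 1*(-49) = 6 + 49 = 55)
V*(111*(-4)) = 55*(111*(-4)) = 55*(-444) = -24420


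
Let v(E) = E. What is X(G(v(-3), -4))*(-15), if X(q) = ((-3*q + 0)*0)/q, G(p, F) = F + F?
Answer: 0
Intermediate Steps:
G(p, F) = 2*F
X(q) = 0 (X(q) = (-3*q*0)/q = 0/q = 0)
X(G(v(-3), -4))*(-15) = 0*(-15) = 0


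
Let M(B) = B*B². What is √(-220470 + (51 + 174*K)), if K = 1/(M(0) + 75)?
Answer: I*√5510417/5 ≈ 469.49*I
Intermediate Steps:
M(B) = B³
K = 1/75 (K = 1/(0³ + 75) = 1/(0 + 75) = 1/75 ≈ 0.013333)
√(-220470 + (51 + 174*K)) = √(-220470 + (51 + 174*(1/75))) = √(-220470 + (51 + 58/25)) = √(-220470 + 1333/25) = √(-5510417/25) = I*√5510417/5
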